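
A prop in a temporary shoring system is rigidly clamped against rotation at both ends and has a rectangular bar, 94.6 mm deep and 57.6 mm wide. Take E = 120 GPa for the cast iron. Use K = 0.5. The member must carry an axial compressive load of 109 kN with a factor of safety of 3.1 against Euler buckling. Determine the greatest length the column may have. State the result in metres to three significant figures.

L_max ≈ 4.60 m

Buckling occurs about the weak axis: I_min = h·b³/12 with b = 57.6 mm (the shorter side).
I_min = 94.6×57.6³/12 = 1.507×10^6 mm⁴
I = 1.507×10^-6 m⁴
Required critical load P_cr = n·P = 3.1 × 109 = 337.9 kN = 3.379×10^5 N
From P_cr = π²EI/(K·L)²:  L = (1/K)·√(π²EI/P_cr) = (1/0.5)·√(π²×1.20×10^11×1.507×10^-6/3.379×10^5)
L = 4.60 m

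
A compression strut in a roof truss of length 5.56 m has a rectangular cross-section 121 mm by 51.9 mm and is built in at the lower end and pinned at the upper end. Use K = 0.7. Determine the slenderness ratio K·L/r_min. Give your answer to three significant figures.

For a rectangle r_min = b/√12 = 51.9/√12 = 14.98 mm
L_e = K·L = 0.7 × 5.56 m = 3.892 m = 3892.0 mm
λ = L_e / r_min = 3892.0 / 14.98 = 260

λ ≈ 260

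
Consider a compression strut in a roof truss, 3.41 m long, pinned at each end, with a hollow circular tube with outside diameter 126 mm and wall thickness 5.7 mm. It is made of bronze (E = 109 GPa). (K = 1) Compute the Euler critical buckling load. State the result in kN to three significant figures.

P_cr ≈ 361 kN

Inner diameter d_i = 126 − 2×5.7 = 114.6 mm
I = π(d_o⁴ − d_i⁴)/64 = π(126⁴ − 114.6⁴)/64 = 3.906×10^6 mm⁴
I = 3.906×10^6 mm⁴ = 3.906×10^-6 m⁴
Effective length L_e = K·L = 1 × 3.41 = 3.410 m
P_cr = π²EI / L_e² = π² × 109×10⁹ × 3.906×10^-6 / 3.410² = 3.613×10^5 N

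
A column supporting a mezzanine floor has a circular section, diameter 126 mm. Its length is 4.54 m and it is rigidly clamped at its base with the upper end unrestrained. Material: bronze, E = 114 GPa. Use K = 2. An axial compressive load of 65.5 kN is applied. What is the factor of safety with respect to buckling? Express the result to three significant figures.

I = πd⁴/64 = π×126⁴/64 = 1.237×10^7 mm⁴
I = 1.237×10^7 mm⁴ = 1.237×10^-5 m⁴
Effective length L_e = K·L = 2 × 4.54 = 9.080 m
P_cr = π²EI / L_e² = π² × 114×10⁹ × 1.237×10^-5 / 9.080² = 1.688×10^5 N
Factor of safety n = P_cr / P = 168.84 / 65.5 = 2.58

n ≈ 2.58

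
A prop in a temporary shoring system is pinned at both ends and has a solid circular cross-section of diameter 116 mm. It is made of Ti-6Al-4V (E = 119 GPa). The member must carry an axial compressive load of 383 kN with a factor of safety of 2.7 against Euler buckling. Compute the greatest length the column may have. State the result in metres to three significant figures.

L_max ≈ 3.18 m

I = πd⁴/64 = π×116⁴/64 = 8.888×10^6 mm⁴
I = 8.888×10^-6 m⁴
Required critical load P_cr = n·P = 2.7 × 383 = 1034 kN = 1.034×10^6 N
From P_cr = π²EI/(K·L)²:  L = (1/K)·√(π²EI/P_cr) = (1/1)·√(π²×1.19×10^11×8.888×10^-6/1.034×10^6)
L = 3.18 m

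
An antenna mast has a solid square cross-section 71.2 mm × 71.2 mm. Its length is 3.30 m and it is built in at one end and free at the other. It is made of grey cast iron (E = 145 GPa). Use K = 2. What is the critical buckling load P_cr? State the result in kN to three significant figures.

I = a⁴/12 = 71.2⁴/12 = 2.142×10^6 mm⁴
I = 2.142×10^6 mm⁴ = 2.142×10^-6 m⁴
Effective length L_e = K·L = 2 × 3.30 = 6.600 m
P_cr = π²EI / L_e² = π² × 145×10⁹ × 2.142×10^-6 / 6.600² = 7.036×10^4 N

P_cr ≈ 70.4 kN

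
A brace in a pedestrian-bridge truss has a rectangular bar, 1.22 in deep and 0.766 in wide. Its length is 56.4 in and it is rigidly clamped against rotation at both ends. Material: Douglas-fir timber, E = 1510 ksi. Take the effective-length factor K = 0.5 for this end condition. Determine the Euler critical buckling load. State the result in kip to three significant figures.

P_cr ≈ 0.856 kip

Buckling occurs about the weak axis: I_min = h·b³/12 with b = 0.766 in (the shorter side).
I_min = 1.22×0.766³/12 = 4.569×10^-2 in⁴
Effective length L_e = K·L = 0.5 × 56.4 = 28.20 in
P_cr = π²EI / L_e² = π² × 1510×10³ × 4.569×10^-2 / 28.20² = 856.3 lb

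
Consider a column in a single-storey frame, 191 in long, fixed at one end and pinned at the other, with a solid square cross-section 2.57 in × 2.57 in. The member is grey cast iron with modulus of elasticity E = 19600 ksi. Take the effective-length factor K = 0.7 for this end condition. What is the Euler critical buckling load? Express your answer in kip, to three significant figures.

I = a⁴/12 = 2.57⁴/12 = 3.635 in⁴
Effective length L_e = K·L = 0.7 × 191 = 133.7 in
P_cr = π²EI / L_e² = π² × 19600×10³ × 3.635 / 133.7² = 3.934×10^4 lb

P_cr ≈ 39.3 kip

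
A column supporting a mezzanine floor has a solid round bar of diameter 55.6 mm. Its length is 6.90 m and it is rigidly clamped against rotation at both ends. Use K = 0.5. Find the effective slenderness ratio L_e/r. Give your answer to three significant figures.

λ ≈ 248

For a solid circle r = d/4 = 55.6/4 = 13.90 mm
L_e = K·L = 0.5 × 6.90 m = 3.450 m = 3450.0 mm
λ = L_e / r_min = 3450.0 / 13.90 = 248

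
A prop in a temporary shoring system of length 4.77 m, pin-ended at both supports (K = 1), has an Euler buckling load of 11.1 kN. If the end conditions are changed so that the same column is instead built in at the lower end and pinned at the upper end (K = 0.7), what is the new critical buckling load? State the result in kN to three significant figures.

P_cr ≈ 22.7 kN

P_cr ∝ 1/K², so P_cr,new = P_cr,old × (K_old/K_new)² = 11.1 × (1/0.7)²
= 11.1 × 2.041 = 22.7 kN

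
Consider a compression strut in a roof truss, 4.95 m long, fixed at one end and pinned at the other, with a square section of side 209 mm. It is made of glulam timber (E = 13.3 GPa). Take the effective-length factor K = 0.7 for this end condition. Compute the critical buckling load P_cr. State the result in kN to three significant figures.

P_cr ≈ 1740 kN

I = a⁴/12 = 209⁴/12 = 1.590×10^8 mm⁴
I = 1.590×10^8 mm⁴ = 1.590×10^-4 m⁴
Effective length L_e = K·L = 0.7 × 4.95 = 3.465 m
P_cr = π²EI / L_e² = π² × 13.3×10⁹ × 1.590×10^-4 / 3.465² = 1.738×10^6 N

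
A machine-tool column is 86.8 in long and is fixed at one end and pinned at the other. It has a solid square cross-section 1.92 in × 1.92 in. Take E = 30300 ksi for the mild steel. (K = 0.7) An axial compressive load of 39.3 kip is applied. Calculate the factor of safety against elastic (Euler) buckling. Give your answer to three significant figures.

n ≈ 2.33

I = a⁴/12 = 1.92⁴/12 = 1.132 in⁴
Effective length L_e = K·L = 0.7 × 86.8 = 60.76 in
P_cr = π²EI / L_e² = π² × 30300×10³ × 1.132 / 60.76² = 9.173×10^4 lb
Factor of safety n = P_cr / P = 91.734 / 39.3 = 2.33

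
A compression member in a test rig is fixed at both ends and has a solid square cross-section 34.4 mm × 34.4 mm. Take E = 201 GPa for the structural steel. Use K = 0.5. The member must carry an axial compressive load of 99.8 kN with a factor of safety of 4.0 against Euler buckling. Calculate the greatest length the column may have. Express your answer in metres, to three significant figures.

I = a⁴/12 = 34.4⁴/12 = 1.167×10^5 mm⁴
I = 1.167×10^-7 m⁴
Required critical load P_cr = n·P = 4.0 × 99.8 = 399.2 kN = 3.992×10^5 N
From P_cr = π²EI/(K·L)²:  L = (1/K)·√(π²EI/P_cr) = (1/0.5)·√(π²×2.01×10^11×1.167×10^-7/3.992×10^5)
L = 1.52 m

L_max ≈ 1.52 m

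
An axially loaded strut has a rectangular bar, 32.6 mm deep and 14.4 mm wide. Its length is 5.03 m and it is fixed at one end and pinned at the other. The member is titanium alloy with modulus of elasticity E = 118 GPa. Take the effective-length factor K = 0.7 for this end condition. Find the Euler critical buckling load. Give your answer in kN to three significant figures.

Buckling occurs about the weak axis: I_min = h·b³/12 with b = 14.4 mm (the shorter side).
I_min = 32.6×14.4³/12 = 8.112×10^3 mm⁴
I = 8.112×10^3 mm⁴ = 8.112×10^-9 m⁴
Effective length L_e = K·L = 0.7 × 5.03 = 3.521 m
P_cr = π²EI / L_e² = π² × 118×10⁹ × 8.112×10^-9 / 3.521² = 762.0 N

P_cr ≈ 0.762 kN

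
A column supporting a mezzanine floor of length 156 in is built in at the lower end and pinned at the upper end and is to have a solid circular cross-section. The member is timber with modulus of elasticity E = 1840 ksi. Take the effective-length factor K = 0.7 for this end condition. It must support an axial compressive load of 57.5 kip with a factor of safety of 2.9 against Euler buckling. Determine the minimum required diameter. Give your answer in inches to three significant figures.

Required P_cr = n·P = 2.9 × 57.5 = 166.8 kip
L_e = K·L = 0.7 × 156 = 109.2 in
Required I = P_cr·L_e²/(π²E) = 1.667×10^5 × 109.2² / (π² × 1.84×10^6) = 109.5 in⁴
Solid circle: I = πd⁴/64  ⇒  d = (64I/π)^(1/4) = (64×109.5/π)^(1/4) = 6.87 in

d ≈ 6.87 in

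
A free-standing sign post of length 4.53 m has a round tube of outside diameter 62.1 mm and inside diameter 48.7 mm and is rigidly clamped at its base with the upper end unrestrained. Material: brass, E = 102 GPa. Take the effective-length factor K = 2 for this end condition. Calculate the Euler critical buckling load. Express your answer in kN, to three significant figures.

P_cr ≈ 5.57 kN

d_o = 62.1 mm, d_i = 48.7 mm
I = π(d_o⁴ − d_i⁴)/64 = π(62.1⁴ − 48.70⁴)/64 = 4.539×10^5 mm⁴
I = 4.539×10^5 mm⁴ = 4.539×10^-7 m⁴
Effective length L_e = K·L = 2 × 4.53 = 9.060 m
P_cr = π²EI / L_e² = π² × 102×10⁹ × 4.539×10^-7 / 9.060² = 5.567×10^3 N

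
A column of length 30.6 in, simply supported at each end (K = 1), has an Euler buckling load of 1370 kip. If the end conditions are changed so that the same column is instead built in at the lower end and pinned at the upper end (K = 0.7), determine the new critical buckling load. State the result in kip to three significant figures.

P_cr ∝ 1/K², so P_cr,new = P_cr,old × (K_old/K_new)² = 1370 × (1/0.7)²
= 1370 × 2.041 = 2800 kip

P_cr ≈ 2800 kip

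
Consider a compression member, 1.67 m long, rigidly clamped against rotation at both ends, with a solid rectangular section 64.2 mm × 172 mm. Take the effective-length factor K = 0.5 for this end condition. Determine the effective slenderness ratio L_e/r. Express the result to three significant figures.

λ ≈ 45.1

For a rectangle r_min = b/√12 = 64.2/√12 = 18.53 mm
L_e = K·L = 0.5 × 1.67 m = 0.8350 m = 835.00 mm
λ = L_e / r_min = 835.00 / 18.53 = 45.1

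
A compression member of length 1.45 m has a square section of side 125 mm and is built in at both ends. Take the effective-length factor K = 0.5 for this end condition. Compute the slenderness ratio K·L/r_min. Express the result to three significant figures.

For a square r = a/√12 = 125/√12 = 36.08 mm
L_e = K·L = 0.5 × 1.45 m = 0.7250 m = 725.00 mm
λ = L_e / r_min = 725.00 / 36.08 = 20.1

λ ≈ 20.1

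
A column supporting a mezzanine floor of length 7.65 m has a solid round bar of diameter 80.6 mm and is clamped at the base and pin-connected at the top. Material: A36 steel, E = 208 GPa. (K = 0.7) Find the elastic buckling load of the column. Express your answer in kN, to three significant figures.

P_cr ≈ 148 kN

I = πd⁴/64 = π×80.6⁴/64 = 2.072×10^6 mm⁴
I = 2.072×10^6 mm⁴ = 2.072×10^-6 m⁴
Effective length L_e = K·L = 0.7 × 7.65 = 5.355 m
P_cr = π²EI / L_e² = π² × 208×10⁹ × 2.072×10^-6 / 5.355² = 1.483×10^5 N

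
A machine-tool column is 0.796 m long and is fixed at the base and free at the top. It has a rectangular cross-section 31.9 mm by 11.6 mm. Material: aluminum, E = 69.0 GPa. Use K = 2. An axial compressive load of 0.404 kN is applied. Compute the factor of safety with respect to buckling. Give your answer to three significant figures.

n ≈ 2.76

Buckling occurs about the weak axis: I_min = h·b³/12 with b = 11.6 mm (the shorter side).
I_min = 31.9×11.6³/12 = 4.149×10^3 mm⁴
I = 4.149×10^3 mm⁴ = 4.149×10^-9 m⁴
Effective length L_e = K·L = 2 × 0.796 = 1.592 m
P_cr = π²EI / L_e² = π² × 69.0×10⁹ × 4.149×10^-9 / 1.592² = 1.115×10^3 N
Factor of safety n = P_cr / P = 1.1149 / 0.404 = 2.76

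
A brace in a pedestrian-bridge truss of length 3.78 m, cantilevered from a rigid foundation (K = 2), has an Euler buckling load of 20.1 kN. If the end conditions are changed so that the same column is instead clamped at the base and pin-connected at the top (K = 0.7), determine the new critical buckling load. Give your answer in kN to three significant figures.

P_cr ≈ 164 kN

P_cr ∝ 1/K², so P_cr,new = P_cr,old × (K_old/K_new)² = 20.1 × (2/0.7)²
= 20.1 × 8.163 = 164 kN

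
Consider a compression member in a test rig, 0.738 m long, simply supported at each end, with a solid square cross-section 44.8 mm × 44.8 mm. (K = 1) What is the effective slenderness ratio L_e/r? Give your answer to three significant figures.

λ ≈ 57.1

For a square r = a/√12 = 44.8/√12 = 12.93 mm
L_e = K·L = 1 × 0.738 m = 0.7380 m = 738.00 mm
λ = L_e / r_min = 738.00 / 12.93 = 57.1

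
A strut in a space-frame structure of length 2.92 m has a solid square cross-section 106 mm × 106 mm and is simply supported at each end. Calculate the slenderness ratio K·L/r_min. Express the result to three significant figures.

λ ≈ 95.4

I = a⁴/12 = 106⁴/12 = 1.052×10^7 mm⁴
A = 1.124×10^4 mm²;  r_min = √(I/A) = √(1.052×10^7/1.124×10^4) = 30.60 mm
L_e = K·L = 1 × 2.92 m = 2.920 m = 2920.0 mm
λ = L_e / r_min = 2920.0 / 30.60 = 95.4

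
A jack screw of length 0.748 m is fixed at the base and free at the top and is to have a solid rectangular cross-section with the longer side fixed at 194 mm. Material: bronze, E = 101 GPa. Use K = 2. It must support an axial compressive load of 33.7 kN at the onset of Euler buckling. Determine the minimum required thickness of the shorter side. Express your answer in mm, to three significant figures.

L_e = K·L = 2 × 0.748 = 1.496 m
Required I = P_cr·L_e²/(π²E) = 3.370×10^4 × 1.496² / (π² × 1.01×10^11) = 7.566×10^-8 m⁴
I_req = 7.566×10^4 mm⁴
Rectangle, weak axis: I_min = h·b³/12 with h = 194 mm fixed  ⇒  b = (12I/h)^(1/3) = 16.7 mm

b ≈ 16.7 mm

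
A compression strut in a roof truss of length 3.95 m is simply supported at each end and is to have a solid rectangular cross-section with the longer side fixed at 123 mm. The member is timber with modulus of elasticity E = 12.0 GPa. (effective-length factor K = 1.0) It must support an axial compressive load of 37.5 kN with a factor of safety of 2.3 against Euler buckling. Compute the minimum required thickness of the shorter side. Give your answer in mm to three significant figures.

b ≈ 103 mm

Required P_cr = n·P = 2.3 × 37.5 = 86.25 kN
L_e = K·L = 1 × 3.95 = 3.950 m
Required I = P_cr·L_e²/(π²E) = 8.625×10^4 × 3.950² / (π² × 1.20×10^10) = 1.136×10^-5 m⁴
I_req = 1.136×10^7 mm⁴
Rectangle, weak axis: I_min = h·b³/12 with h = 123 mm fixed  ⇒  b = (12I/h)^(1/3) = 103 mm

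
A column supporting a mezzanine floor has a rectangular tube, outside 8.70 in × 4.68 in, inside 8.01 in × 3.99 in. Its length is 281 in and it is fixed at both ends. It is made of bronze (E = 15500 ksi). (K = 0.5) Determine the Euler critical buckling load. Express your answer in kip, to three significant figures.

P_cr ≈ 247 kip

Weak-axis I_min = (h_o·b_o³ − h_i·b_i³)/12 with b_o = 4.68, b_i = 3.990 in (shorter outer/inner sides).
I_min = (8.70×4.68³ − 8.010×3.990³)/12 = 31.91 in⁴
Effective length L_e = K·L = 0.5 × 281 = 140.5 in
P_cr = π²EI / L_e² = π² × 15500×10³ × 31.91 / 140.5² = 2.473×10^5 lb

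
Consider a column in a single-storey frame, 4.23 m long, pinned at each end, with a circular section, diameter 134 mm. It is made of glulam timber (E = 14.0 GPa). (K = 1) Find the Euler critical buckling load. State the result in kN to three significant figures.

P_cr ≈ 122 kN

I = πd⁴/64 = π×134⁴/64 = 1.583×10^7 mm⁴
I = 1.583×10^7 mm⁴ = 1.583×10^-5 m⁴
Effective length L_e = K·L = 1 × 4.23 = 4.230 m
P_cr = π²EI / L_e² = π² × 14.0×10⁹ × 1.583×10^-5 / 4.230² = 1.222×10^5 N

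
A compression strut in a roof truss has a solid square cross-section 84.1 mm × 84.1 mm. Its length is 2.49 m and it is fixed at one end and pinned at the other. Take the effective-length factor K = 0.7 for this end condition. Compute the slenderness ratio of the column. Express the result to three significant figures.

λ ≈ 71.8

I = a⁴/12 = 84.1⁴/12 = 4.169×10^6 mm⁴
A = 7.073×10^3 mm²;  r_min = √(I/A) = √(4.169×10^6/7.073×10^3) = 24.28 mm
L_e = K·L = 0.7 × 2.49 m = 1.743 m = 1743.0 mm
λ = L_e / r_min = 1743.0 / 24.28 = 71.8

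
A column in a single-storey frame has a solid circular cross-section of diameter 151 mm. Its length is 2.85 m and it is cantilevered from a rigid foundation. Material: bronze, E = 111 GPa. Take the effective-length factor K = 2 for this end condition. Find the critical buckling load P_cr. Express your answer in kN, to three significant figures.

P_cr ≈ 860 kN

I = πd⁴/64 = π×151⁴/64 = 2.552×10^7 mm⁴
I = 2.552×10^7 mm⁴ = 2.552×10^-5 m⁴
Effective length L_e = K·L = 2 × 2.85 = 5.700 m
P_cr = π²EI / L_e² = π² × 111×10⁹ × 2.552×10^-5 / 5.700² = 8.605×10^5 N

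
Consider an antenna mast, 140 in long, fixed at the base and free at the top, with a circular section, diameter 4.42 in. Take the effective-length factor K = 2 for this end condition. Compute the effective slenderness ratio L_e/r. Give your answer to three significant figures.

I = πd⁴/64 = π×4.42⁴/64 = 18.74 in⁴
A = 15.34 in²;  r_min = √(I/A) = √(18.74/15.34) = 1.105 in
L_e = K·L = 2 × 140 = 280.0 in
λ = L_e / r_min = 280.00 / 1.105 = 253

λ ≈ 253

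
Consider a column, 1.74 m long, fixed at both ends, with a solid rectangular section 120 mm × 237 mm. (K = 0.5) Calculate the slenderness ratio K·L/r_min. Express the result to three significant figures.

λ ≈ 25.1

For a rectangle r_min = b/√12 = 120/√12 = 34.64 mm
L_e = K·L = 0.5 × 1.74 m = 0.8700 m = 870.00 mm
λ = L_e / r_min = 870.00 / 34.64 = 25.1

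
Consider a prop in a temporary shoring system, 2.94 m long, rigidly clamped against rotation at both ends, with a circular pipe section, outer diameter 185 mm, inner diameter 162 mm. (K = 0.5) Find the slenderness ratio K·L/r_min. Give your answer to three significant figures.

λ ≈ 23.9

d_o = 185 mm, d_i = 162 mm
I = π(d_o⁴ − d_i⁴)/64 = π(185⁴ − 162.0⁴)/64 = 2.369×10^7 mm⁴
A = 6.268×10^3 mm²;  r_min = √(I/A) = √(2.369×10^7/6.268×10^3) = 61.48 mm
L_e = K·L = 0.5 × 2.94 m = 1.470 m = 1470.0 mm
λ = L_e / r_min = 1470.0 / 61.48 = 23.9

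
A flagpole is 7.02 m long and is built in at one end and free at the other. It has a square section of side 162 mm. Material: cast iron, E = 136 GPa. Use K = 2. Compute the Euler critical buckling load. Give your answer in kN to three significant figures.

P_cr ≈ 391 kN

I = a⁴/12 = 162⁴/12 = 5.740×10^7 mm⁴
I = 5.740×10^7 mm⁴ = 5.740×10^-5 m⁴
Effective length L_e = K·L = 2 × 7.02 = 14.04 m
P_cr = π²EI / L_e² = π² × 136×10⁹ × 5.740×10^-5 / 14.04² = 3.908×10^5 N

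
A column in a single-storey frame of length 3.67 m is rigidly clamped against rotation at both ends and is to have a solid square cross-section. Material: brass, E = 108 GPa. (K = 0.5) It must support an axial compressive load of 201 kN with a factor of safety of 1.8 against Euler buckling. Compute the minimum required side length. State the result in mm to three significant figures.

Required P_cr = n·P = 1.8 × 201 = 361.8 kN
L_e = K·L = 0.5 × 3.67 = 1.835 m
Required I = P_cr·L_e²/(π²E) = 3.618×10^5 × 1.835² / (π² × 1.08×10^11) = 1.143×10^-6 m⁴
I_req = 1.143×10^6 mm⁴
Solid square: I = a⁴/12  ⇒  a = (12I)^(1/4) = (12×1.143×10^6)^(1/4) = 60.9 mm

a ≈ 60.9 mm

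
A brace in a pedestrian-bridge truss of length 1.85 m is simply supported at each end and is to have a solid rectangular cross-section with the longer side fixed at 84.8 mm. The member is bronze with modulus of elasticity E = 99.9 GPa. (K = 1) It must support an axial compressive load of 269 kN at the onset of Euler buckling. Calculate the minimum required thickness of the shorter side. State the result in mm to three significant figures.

L_e = K·L = 1 × 1.85 = 1.850 m
Required I = P_cr·L_e²/(π²E) = 2.690×10^5 × 1.850² / (π² × 9.99×10^10) = 9.337×10^-7 m⁴
I_req = 9.337×10^5 mm⁴
Rectangle, weak axis: I_min = h·b³/12 with h = 84.8 mm fixed  ⇒  b = (12I/h)^(1/3) = 50.9 mm

b ≈ 50.9 mm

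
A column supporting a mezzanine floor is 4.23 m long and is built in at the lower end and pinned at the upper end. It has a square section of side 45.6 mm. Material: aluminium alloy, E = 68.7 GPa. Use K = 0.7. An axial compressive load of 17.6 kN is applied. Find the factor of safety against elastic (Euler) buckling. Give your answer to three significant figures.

I = a⁴/12 = 45.6⁴/12 = 3.603×10^5 mm⁴
I = 3.603×10^5 mm⁴ = 3.603×10^-7 m⁴
Effective length L_e = K·L = 0.7 × 4.23 = 2.961 m
P_cr = π²EI / L_e² = π² × 68.7×10⁹ × 3.603×10^-7 / 2.961² = 2.786×10^4 N
Factor of safety n = P_cr / P = 27.865 / 17.6 = 1.58

n ≈ 1.58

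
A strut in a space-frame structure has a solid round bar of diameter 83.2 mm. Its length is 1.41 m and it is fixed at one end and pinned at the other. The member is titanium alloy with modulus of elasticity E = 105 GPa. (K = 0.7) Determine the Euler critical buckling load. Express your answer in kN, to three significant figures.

I = πd⁴/64 = π×83.2⁴/64 = 2.352×10^6 mm⁴
I = 2.352×10^6 mm⁴ = 2.352×10^-6 m⁴
Effective length L_e = K·L = 0.7 × 1.41 = 0.9870 m
P_cr = π²EI / L_e² = π² × 105×10⁹ × 2.352×10^-6 / 0.9870² = 2.502×10^6 N

P_cr ≈ 2500 kN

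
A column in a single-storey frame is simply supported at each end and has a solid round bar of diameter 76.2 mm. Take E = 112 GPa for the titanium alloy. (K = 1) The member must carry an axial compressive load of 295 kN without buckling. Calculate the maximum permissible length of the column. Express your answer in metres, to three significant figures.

L_max ≈ 2.49 m

I = πd⁴/64 = π×76.2⁴/64 = 1.655×10^6 mm⁴
I = 1.655×10^-6 m⁴
At the buckling limit P_cr = P = 2.950×10^5 N
From P_cr = π²EI/(K·L)²:  L = (1/K)·√(π²EI/P_cr) = (1/1)·√(π²×1.12×10^11×1.655×10^-6/2.950×10^5)
L = 2.49 m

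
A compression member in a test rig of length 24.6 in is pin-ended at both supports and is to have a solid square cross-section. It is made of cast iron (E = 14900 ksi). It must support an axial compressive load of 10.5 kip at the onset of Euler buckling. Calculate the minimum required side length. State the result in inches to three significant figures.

L_e = K·L = 1 × 24.6 = 24.60 in
Required I = P_cr·L_e²/(π²E) = 1.050×10^4 × 24.60² / (π² × 1.49×10^7) = 4.321×10^-2 in⁴
Solid square: I = a⁴/12  ⇒  a = (12I)^(1/4) = (12×4.321×10^-2)^(1/4) = 0.849 in

a ≈ 0.849 in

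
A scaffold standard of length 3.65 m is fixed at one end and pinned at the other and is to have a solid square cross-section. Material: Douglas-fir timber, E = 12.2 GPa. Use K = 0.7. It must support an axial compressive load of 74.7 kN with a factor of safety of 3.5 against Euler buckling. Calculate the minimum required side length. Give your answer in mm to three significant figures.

a ≈ 114 mm

Required P_cr = n·P = 3.5 × 74.7 = 261.4 kN
L_e = K·L = 0.7 × 3.65 = 2.555 m
Required I = P_cr·L_e²/(π²E) = 2.615×10^5 × 2.555² / (π² × 1.22×10^10) = 1.417×10^-5 m⁴
I_req = 1.417×10^7 mm⁴
Solid square: I = a⁴/12  ⇒  a = (12I)^(1/4) = (12×1.417×10^7)^(1/4) = 114 mm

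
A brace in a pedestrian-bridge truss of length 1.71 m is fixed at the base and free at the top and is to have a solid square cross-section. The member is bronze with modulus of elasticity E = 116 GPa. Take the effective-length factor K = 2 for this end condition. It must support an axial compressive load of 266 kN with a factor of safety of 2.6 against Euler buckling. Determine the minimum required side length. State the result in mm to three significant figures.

Required P_cr = n·P = 2.6 × 266 = 691.6 kN
L_e = K·L = 2 × 1.71 = 3.420 m
Required I = P_cr·L_e²/(π²E) = 6.916×10^5 × 3.420² / (π² × 1.16×10^11) = 7.066×10^-6 m⁴
I_req = 7.066×10^6 mm⁴
Solid square: I = a⁴/12  ⇒  a = (12I)^(1/4) = (12×7.066×10^6)^(1/4) = 96.0 mm

a ≈ 96.0 mm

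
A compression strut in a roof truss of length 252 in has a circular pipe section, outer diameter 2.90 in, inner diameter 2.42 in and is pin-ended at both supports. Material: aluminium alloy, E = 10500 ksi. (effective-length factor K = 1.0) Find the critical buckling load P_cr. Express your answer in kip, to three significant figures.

d_o = 2.90 in, d_i = 2.42 in
I = π(d_o⁴ − d_i⁴)/64 = π(2.90⁴ − 2.420⁴)/64 = 1.788 in⁴
Effective length L_e = K·L = 1 × 252 = 252.0 in
P_cr = π²EI / L_e² = π² × 10500×10³ × 1.788 / 252.0² = 2.918×10^3 lb

P_cr ≈ 2.92 kip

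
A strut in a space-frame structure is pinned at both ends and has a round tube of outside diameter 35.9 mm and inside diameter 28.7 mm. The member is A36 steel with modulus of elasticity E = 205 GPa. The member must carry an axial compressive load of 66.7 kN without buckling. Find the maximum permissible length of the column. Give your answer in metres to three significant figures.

L_max ≈ 1.21 m

d_o = 35.9 mm, d_i = 28.7 mm
I = π(d_o⁴ − d_i⁴)/64 = π(35.9⁴ − 28.70⁴)/64 = 4.823×10^4 mm⁴
I = 4.823×10^-8 m⁴
At the buckling limit P_cr = P = 6.670×10^4 N
From P_cr = π²EI/(K·L)²:  L = (1/K)·√(π²EI/P_cr) = (1/1)·√(π²×2.05×10^11×4.823×10^-8/6.670×10^4)
L = 1.21 m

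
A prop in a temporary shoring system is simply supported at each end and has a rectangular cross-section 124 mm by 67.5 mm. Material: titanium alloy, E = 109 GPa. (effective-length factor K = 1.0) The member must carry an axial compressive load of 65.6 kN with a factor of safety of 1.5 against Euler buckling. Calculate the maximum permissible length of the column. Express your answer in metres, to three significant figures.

Buckling occurs about the weak axis: I_min = h·b³/12 with b = 67.5 mm (the shorter side).
I_min = 124×67.5³/12 = 3.178×10^6 mm⁴
I = 3.178×10^-6 m⁴
Required critical load P_cr = n·P = 1.5 × 65.6 = 98.40 kN = 9.840×10^4 N
From P_cr = π²EI/(K·L)²:  L = (1/K)·√(π²EI/P_cr) = (1/1)·√(π²×1.09×10^11×3.178×10^-6/9.840×10^4)
L = 5.89 m

L_max ≈ 5.89 m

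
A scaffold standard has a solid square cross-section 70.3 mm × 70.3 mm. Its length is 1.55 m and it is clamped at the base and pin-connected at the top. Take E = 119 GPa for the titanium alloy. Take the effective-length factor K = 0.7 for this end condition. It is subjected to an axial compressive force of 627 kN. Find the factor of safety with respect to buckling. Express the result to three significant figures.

n ≈ 3.24

I = a⁴/12 = 70.3⁴/12 = 2.035×10^6 mm⁴
I = 2.035×10^6 mm⁴ = 2.035×10^-6 m⁴
Effective length L_e = K·L = 0.7 × 1.55 = 1.085 m
P_cr = π²EI / L_e² = π² × 119×10⁹ × 2.035×10^-6 / 1.085² = 2.031×10^6 N
Factor of safety n = P_cr / P = 2030.6 / 627 = 3.24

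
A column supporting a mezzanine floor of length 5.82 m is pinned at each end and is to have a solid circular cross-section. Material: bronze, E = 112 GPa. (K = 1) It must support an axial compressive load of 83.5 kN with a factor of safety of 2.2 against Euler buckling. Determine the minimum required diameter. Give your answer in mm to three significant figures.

Required P_cr = n·P = 2.2 × 83.5 = 183.7 kN
L_e = K·L = 1 × 5.82 = 5.820 m
Required I = P_cr·L_e²/(π²E) = 1.837×10^5 × 5.820² / (π² × 1.12×10^11) = 5.629×10^-6 m⁴
I_req = 5.629×10^6 mm⁴
Solid circle: I = πd⁴/64  ⇒  d = (64I/π)^(1/4) = (64×5.629×10^6/π)^(1/4) = 103 mm

d ≈ 103 mm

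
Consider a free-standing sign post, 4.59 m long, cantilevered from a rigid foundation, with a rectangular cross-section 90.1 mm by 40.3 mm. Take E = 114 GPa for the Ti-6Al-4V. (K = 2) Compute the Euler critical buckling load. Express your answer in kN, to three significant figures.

Buckling occurs about the weak axis: I_min = h·b³/12 with b = 40.3 mm (the shorter side).
I_min = 90.1×40.3³/12 = 4.914×10^5 mm⁴
I = 4.914×10^5 mm⁴ = 4.914×10^-7 m⁴
Effective length L_e = K·L = 2 × 4.59 = 9.180 m
P_cr = π²EI / L_e² = π² × 114×10⁹ × 4.914×10^-7 / 9.180² = 6.561×10^3 N

P_cr ≈ 6.56 kN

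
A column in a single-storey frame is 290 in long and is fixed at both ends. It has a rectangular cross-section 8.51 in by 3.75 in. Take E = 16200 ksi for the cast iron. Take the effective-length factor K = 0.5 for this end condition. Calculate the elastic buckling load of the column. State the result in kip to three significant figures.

Buckling occurs about the weak axis: I_min = h·b³/12 with b = 3.75 in (the shorter side).
I_min = 8.51×3.75³/12 = 37.40 in⁴
Effective length L_e = K·L = 0.5 × 290 = 145.0 in
P_cr = π²EI / L_e² = π² × 16200×10³ × 37.40 / 145.0² = 2.844×10^5 lb

P_cr ≈ 284 kip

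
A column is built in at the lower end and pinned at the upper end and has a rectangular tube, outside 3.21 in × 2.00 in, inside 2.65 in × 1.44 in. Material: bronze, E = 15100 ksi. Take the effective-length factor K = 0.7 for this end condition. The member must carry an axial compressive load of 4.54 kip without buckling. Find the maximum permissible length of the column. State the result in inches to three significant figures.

L_max ≈ 315 in

Weak-axis I_min = (h_o·b_o³ − h_i·b_i³)/12 with b_o = 2.00, b_i = 1.440 in (shorter outer/inner sides).
I_min = (3.21×2.00³ − 2.650×1.440³)/12 = 1.481 in⁴
At the buckling limit P_cr = P = 4.540×10^3 lb
From P_cr = π²EI/(K·L)²:  L = (1/K)·√(π²EI/P_cr) = (1/0.7)·√(π²×1.51×10^7×1.481/4.540×10^3)
L = 315 in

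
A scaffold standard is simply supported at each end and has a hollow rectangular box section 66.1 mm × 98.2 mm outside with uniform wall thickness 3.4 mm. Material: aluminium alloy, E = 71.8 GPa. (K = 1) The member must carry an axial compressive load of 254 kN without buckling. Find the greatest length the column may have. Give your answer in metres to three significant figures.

L_max ≈ 1.47 m

Inner dimensions: h_i = 98.2 − 2×3.4 = 91.40 mm, b_i = 66.1 − 2×3.4 = 59.30 mm
Weak-axis I_min = (h_o·b_o³ − h_i·b_i³)/12 with b_o = 66.1, b_i = 59.30 mm (shorter outer/inner sides).
I_min = (98.2×66.1³ − 91.40×59.30³)/12 = 7.751×10^5 mm⁴
I = 7.751×10^-7 m⁴
At the buckling limit P_cr = P = 2.540×10^5 N
From P_cr = π²EI/(K·L)²:  L = (1/K)·√(π²EI/P_cr) = (1/1)·√(π²×7.18×10^10×7.751×10^-7/2.540×10^5)
L = 1.47 m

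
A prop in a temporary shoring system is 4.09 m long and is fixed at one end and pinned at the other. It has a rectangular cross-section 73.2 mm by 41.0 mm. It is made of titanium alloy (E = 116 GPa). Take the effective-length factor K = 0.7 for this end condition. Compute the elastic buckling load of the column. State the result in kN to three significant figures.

Buckling occurs about the weak axis: I_min = h·b³/12 with b = 41.0 mm (the shorter side).
I_min = 73.2×41.0³/12 = 4.204×10^5 mm⁴
I = 4.204×10^5 mm⁴ = 4.204×10^-7 m⁴
Effective length L_e = K·L = 0.7 × 4.09 = 2.863 m
P_cr = π²EI / L_e² = π² × 116×10⁹ × 4.204×10^-7 / 2.863² = 5.872×10^4 N

P_cr ≈ 58.7 kN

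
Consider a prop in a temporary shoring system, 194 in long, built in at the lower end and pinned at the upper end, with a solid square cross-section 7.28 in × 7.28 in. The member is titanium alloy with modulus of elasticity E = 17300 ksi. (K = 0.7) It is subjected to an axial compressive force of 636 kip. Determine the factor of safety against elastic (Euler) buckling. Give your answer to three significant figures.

I = a⁴/12 = 7.28⁴/12 = 234.1 in⁴
Effective length L_e = K·L = 0.7 × 194 = 135.8 in
P_cr = π²EI / L_e² = π² × 17300×10³ × 234.1 / 135.8² = 2.167×10^6 lb
Factor of safety n = P_cr / P = 2167.2 / 636 = 3.41

n ≈ 3.41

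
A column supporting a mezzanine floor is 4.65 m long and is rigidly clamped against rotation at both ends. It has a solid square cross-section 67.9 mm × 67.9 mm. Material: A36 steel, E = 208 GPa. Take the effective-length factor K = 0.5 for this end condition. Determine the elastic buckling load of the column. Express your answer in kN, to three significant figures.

I = a⁴/12 = 67.9⁴/12 = 1.771×10^6 mm⁴
I = 1.771×10^6 mm⁴ = 1.771×10^-6 m⁴
Effective length L_e = K·L = 0.5 × 4.65 = 2.325 m
P_cr = π²EI / L_e² = π² × 208×10⁹ × 1.771×10^-6 / 2.325² = 6.727×10^5 N

P_cr ≈ 673 kN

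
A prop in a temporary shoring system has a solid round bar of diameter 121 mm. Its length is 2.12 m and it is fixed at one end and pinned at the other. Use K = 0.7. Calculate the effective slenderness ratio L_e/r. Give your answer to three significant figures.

λ ≈ 49.1

For a solid circle r = d/4 = 121/4 = 30.25 mm
L_e = K·L = 0.7 × 2.12 m = 1.484 m = 1484.0 mm
λ = L_e / r_min = 1484.0 / 30.25 = 49.1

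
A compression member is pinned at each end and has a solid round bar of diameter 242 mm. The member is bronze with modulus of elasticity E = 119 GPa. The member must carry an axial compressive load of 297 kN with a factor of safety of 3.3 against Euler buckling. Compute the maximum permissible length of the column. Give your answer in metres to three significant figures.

L_max ≈ 14.2 m

I = πd⁴/64 = π×242⁴/64 = 1.684×10^8 mm⁴
I = 1.684×10^-4 m⁴
Required critical load P_cr = n·P = 3.3 × 297 = 980.1 kN = 9.801×10^5 N
From P_cr = π²EI/(K·L)²:  L = (1/K)·√(π²EI/P_cr) = (1/1)·√(π²×1.19×10^11×1.684×10^-4/9.801×10^5)
L = 14.2 m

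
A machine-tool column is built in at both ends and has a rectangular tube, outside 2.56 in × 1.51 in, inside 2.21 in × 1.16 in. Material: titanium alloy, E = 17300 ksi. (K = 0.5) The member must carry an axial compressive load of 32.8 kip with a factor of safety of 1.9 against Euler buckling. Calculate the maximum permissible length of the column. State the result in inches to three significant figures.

Weak-axis I_min = (h_o·b_o³ − h_i·b_i³)/12 with b_o = 1.51, b_i = 1.160 in (shorter outer/inner sides).
I_min = (2.56×1.51³ − 2.210×1.160³)/12 = 0.4470 in⁴
Required critical load P_cr = n·P = 1.9 × 32.8 = 62.32 kip = 6.232×10^4 lb
From P_cr = π²EI/(K·L)²:  L = (1/K)·√(π²EI/P_cr) = (1/0.5)·√(π²×1.73×10^7×0.4470/6.232×10^4)
L = 70.0 in

L_max ≈ 70.0 in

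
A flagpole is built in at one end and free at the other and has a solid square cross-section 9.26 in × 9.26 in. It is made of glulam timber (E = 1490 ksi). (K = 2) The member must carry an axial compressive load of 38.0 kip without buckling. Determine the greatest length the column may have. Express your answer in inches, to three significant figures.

I = a⁴/12 = 9.26⁴/12 = 612.7 in⁴
At the buckling limit P_cr = P = 3.800×10^4 lb
From P_cr = π²EI/(K·L)²:  L = (1/K)·√(π²EI/P_cr) = (1/2)·√(π²×1.49×10^6×612.7/3.800×10^4)
L = 243 in

L_max ≈ 243 in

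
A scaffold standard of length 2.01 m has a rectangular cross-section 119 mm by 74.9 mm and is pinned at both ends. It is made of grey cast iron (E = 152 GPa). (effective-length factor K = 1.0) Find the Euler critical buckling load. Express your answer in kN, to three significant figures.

P_cr ≈ 1550 kN

Buckling occurs about the weak axis: I_min = h·b³/12 with b = 74.9 mm (the shorter side).
I_min = 119×74.9³/12 = 4.167×10^6 mm⁴
I = 4.167×10^6 mm⁴ = 4.167×10^-6 m⁴
Effective length L_e = K·L = 1 × 2.01 = 2.010 m
P_cr = π²EI / L_e² = π² × 152×10⁹ × 4.167×10^-6 / 2.010² = 1.547×10^6 N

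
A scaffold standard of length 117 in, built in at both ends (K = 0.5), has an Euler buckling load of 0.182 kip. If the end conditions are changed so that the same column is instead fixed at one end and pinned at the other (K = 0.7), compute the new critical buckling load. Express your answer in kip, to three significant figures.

P_cr ≈ 0.0929 kip

P_cr ∝ 1/K², so P_cr,new = P_cr,old × (K_old/K_new)² = 0.182 × (0.5/0.7)²
= 0.182 × 0.5102 = 0.0929 kip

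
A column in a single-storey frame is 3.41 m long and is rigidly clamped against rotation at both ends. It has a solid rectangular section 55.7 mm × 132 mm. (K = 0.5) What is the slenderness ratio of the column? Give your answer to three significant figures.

For a rectangle r_min = b/√12 = 55.7/√12 = 16.08 mm
L_e = K·L = 0.5 × 3.41 m = 1.705 m = 1705.0 mm
λ = L_e / r_min = 1705.0 / 16.08 = 106

λ ≈ 106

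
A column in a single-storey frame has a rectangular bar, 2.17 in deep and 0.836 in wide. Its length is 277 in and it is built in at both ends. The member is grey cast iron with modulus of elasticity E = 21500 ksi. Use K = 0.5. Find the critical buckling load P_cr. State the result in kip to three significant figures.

Buckling occurs about the weak axis: I_min = h·b³/12 with b = 0.836 in (the shorter side).
I_min = 2.17×0.836³/12 = 0.1057 in⁴
Effective length L_e = K·L = 0.5 × 277 = 138.5 in
P_cr = π²EI / L_e² = π² × 21500×10³ × 0.1057 / 138.5² = 1.169×10^3 lb

P_cr ≈ 1.17 kip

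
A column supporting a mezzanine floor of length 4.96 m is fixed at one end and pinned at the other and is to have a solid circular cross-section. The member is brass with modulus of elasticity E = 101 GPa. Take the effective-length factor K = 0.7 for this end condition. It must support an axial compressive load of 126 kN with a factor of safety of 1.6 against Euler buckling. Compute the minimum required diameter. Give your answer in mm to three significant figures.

Required P_cr = n·P = 1.6 × 126 = 201.6 kN
L_e = K·L = 0.7 × 4.96 = 3.472 m
Required I = P_cr·L_e²/(π²E) = 2.016×10^5 × 3.472² / (π² × 1.01×10^11) = 2.438×10^-6 m⁴
I_req = 2.438×10^6 mm⁴
Solid circle: I = πd⁴/64  ⇒  d = (64I/π)^(1/4) = (64×2.438×10^6/π)^(1/4) = 83.9 mm

d ≈ 83.9 mm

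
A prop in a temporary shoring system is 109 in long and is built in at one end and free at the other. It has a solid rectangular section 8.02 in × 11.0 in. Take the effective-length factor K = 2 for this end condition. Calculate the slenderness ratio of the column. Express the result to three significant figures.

Buckling occurs about the weak axis: I_min = h·b³/12 with b = 8.02 in (the shorter side).
I_min = 11.0×8.02³/12 = 472.9 in⁴
A = 88.22 in²;  r_min = √(I/A) = √(472.9/88.22) = 2.315 in
L_e = K·L = 2 × 109 = 218.0 in
λ = L_e / r_min = 218.00 / 2.315 = 94.2

λ ≈ 94.2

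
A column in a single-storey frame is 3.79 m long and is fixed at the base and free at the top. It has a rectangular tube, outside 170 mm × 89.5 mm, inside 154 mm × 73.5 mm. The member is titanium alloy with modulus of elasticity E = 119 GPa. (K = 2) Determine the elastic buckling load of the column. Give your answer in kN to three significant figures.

Weak-axis I_min = (h_o·b_o³ − h_i·b_i³)/12 with b_o = 89.5, b_i = 73.50 mm (shorter outer/inner sides).
I_min = (170×89.5³ − 154.0×73.50³)/12 = 5.061×10^6 mm⁴
I = 5.061×10^6 mm⁴ = 5.061×10^-6 m⁴
Effective length L_e = K·L = 2 × 3.79 = 7.580 m
P_cr = π²EI / L_e² = π² × 119×10⁹ × 5.061×10^-6 / 7.580² = 1.034×10^5 N

P_cr ≈ 103 kN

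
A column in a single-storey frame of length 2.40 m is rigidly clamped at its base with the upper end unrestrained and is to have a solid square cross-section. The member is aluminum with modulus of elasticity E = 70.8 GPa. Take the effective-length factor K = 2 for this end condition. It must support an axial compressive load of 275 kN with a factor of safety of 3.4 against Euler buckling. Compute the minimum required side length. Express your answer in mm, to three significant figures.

a ≈ 139 mm

Required P_cr = n·P = 3.4 × 275 = 935.0 kN
L_e = K·L = 2 × 2.40 = 4.800 m
Required I = P_cr·L_e²/(π²E) = 9.350×10^5 × 4.800² / (π² × 7.08×10^10) = 3.083×10^-5 m⁴
I_req = 3.083×10^7 mm⁴
Solid square: I = a⁴/12  ⇒  a = (12I)^(1/4) = (12×3.083×10^7)^(1/4) = 139 mm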